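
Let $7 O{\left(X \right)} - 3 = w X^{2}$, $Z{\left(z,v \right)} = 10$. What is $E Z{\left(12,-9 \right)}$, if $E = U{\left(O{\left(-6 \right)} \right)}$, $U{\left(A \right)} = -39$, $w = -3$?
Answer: $-390$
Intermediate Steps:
$O{\left(X \right)} = \frac{3}{7} - \frac{3 X^{2}}{7}$ ($O{\left(X \right)} = \frac{3}{7} + \frac{\left(-3\right) X^{2}}{7} = \frac{3}{7} - \frac{3 X^{2}}{7}$)
$E = -39$
$E Z{\left(12,-9 \right)} = \left(-39\right) 10 = -390$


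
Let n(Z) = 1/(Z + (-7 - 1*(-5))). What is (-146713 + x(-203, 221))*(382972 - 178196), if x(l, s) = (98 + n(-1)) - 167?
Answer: -90172497272/3 ≈ -3.0057e+10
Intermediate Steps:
n(Z) = 1/(-2 + Z) (n(Z) = 1/(Z + (-7 + 5)) = 1/(Z - 2) = 1/(-2 + Z))
x(l, s) = -208/3 (x(l, s) = (98 + 1/(-2 - 1)) - 167 = (98 + 1/(-3)) - 167 = (98 - ⅓) - 167 = 293/3 - 167 = -208/3)
(-146713 + x(-203, 221))*(382972 - 178196) = (-146713 - 208/3)*(382972 - 178196) = -440347/3*204776 = -90172497272/3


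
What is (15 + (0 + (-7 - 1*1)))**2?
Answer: 49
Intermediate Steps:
(15 + (0 + (-7 - 1*1)))**2 = (15 + (0 + (-7 - 1)))**2 = (15 + (0 - 8))**2 = (15 - 8)**2 = 7**2 = 49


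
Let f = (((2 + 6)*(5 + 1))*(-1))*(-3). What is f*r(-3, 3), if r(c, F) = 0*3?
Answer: 0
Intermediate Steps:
r(c, F) = 0
f = 144 (f = ((8*6)*(-1))*(-3) = (48*(-1))*(-3) = -48*(-3) = 144)
f*r(-3, 3) = 144*0 = 0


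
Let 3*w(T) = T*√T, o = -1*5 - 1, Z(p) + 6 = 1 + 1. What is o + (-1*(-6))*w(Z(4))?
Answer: -6 - 16*I ≈ -6.0 - 16.0*I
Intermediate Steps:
Z(p) = -4 (Z(p) = -6 + (1 + 1) = -6 + 2 = -4)
o = -6 (o = -5 - 1 = -6)
w(T) = T^(3/2)/3 (w(T) = (T*√T)/3 = T^(3/2)/3)
o + (-1*(-6))*w(Z(4)) = -6 + (-1*(-6))*((-4)^(3/2)/3) = -6 + 6*((-8*I)/3) = -6 + 6*(-8*I/3) = -6 - 16*I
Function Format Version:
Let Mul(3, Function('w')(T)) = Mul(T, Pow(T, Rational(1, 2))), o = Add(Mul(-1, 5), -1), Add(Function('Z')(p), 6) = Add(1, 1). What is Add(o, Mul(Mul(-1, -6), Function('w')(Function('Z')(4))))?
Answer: Add(-6, Mul(-16, I)) ≈ Add(-6.0000, Mul(-16.000, I))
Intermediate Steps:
Function('Z')(p) = -4 (Function('Z')(p) = Add(-6, Add(1, 1)) = Add(-6, 2) = -4)
o = -6 (o = Add(-5, -1) = -6)
Function('w')(T) = Mul(Rational(1, 3), Pow(T, Rational(3, 2))) (Function('w')(T) = Mul(Rational(1, 3), Mul(T, Pow(T, Rational(1, 2)))) = Mul(Rational(1, 3), Pow(T, Rational(3, 2))))
Add(o, Mul(Mul(-1, -6), Function('w')(Function('Z')(4)))) = Add(-6, Mul(Mul(-1, -6), Mul(Rational(1, 3), Pow(-4, Rational(3, 2))))) = Add(-6, Mul(6, Mul(Rational(1, 3), Mul(-8, I)))) = Add(-6, Mul(6, Mul(Rational(-8, 3), I))) = Add(-6, Mul(-16, I))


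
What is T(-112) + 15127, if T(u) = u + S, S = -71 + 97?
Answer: 15041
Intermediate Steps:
S = 26
T(u) = 26 + u (T(u) = u + 26 = 26 + u)
T(-112) + 15127 = (26 - 112) + 15127 = -86 + 15127 = 15041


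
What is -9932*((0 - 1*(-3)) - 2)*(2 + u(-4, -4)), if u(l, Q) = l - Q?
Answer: -19864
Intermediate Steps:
-9932*((0 - 1*(-3)) - 2)*(2 + u(-4, -4)) = -9932*((0 - 1*(-3)) - 2)*(2 + (-4 - 1*(-4))) = -9932*((0 + 3) - 2)*(2 + (-4 + 4)) = -9932*(3 - 2)*(2 + 0) = -9932*2 = -19864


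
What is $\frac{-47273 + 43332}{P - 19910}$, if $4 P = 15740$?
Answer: $\frac{3941}{15975} \approx 0.2467$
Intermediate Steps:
$P = 3935$ ($P = \frac{1}{4} \cdot 15740 = 3935$)
$\frac{-47273 + 43332}{P - 19910} = \frac{-47273 + 43332}{3935 - 19910} = - \frac{3941}{-15975} = \left(-3941\right) \left(- \frac{1}{15975}\right) = \frac{3941}{15975}$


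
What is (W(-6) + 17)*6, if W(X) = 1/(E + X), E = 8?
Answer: 105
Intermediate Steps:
W(X) = 1/(8 + X)
(W(-6) + 17)*6 = (1/(8 - 6) + 17)*6 = (1/2 + 17)*6 = (½ + 17)*6 = (35/2)*6 = 105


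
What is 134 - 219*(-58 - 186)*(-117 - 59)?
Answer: -9404602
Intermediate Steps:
134 - 219*(-58 - 186)*(-117 - 59) = 134 - (-53436)*(-176) = 134 - 219*42944 = 134 - 9404736 = -9404602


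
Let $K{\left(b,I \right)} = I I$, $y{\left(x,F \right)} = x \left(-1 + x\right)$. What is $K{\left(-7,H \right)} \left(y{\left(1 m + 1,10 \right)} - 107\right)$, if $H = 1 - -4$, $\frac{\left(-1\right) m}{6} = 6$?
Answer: $28825$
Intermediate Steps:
$m = -36$ ($m = \left(-6\right) 6 = -36$)
$H = 5$ ($H = 1 + 4 = 5$)
$K{\left(b,I \right)} = I^{2}$
$K{\left(-7,H \right)} \left(y{\left(1 m + 1,10 \right)} - 107\right) = 5^{2} \left(\left(1 \left(-36\right) + 1\right) \left(-1 + \left(1 \left(-36\right) + 1\right)\right) - 107\right) = 25 \left(\left(-36 + 1\right) \left(-1 + \left(-36 + 1\right)\right) - 107\right) = 25 \left(- 35 \left(-1 - 35\right) - 107\right) = 25 \left(\left(-35\right) \left(-36\right) - 107\right) = 25 \left(1260 - 107\right) = 25 \cdot 1153 = 28825$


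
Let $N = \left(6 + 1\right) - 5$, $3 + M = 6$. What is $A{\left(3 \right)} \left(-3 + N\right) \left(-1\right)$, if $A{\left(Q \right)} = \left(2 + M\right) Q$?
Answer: $15$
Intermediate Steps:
$M = 3$ ($M = -3 + 6 = 3$)
$N = 2$ ($N = 7 - 5 = 2$)
$A{\left(Q \right)} = 5 Q$ ($A{\left(Q \right)} = \left(2 + 3\right) Q = 5 Q$)
$A{\left(3 \right)} \left(-3 + N\right) \left(-1\right) = 5 \cdot 3 \left(-3 + 2\right) \left(-1\right) = 15 \left(-1\right) \left(-1\right) = \left(-15\right) \left(-1\right) = 15$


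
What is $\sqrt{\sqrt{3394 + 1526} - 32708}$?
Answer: $\sqrt{-32708 + 2 \sqrt{1230}} \approx 180.66 i$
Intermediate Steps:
$\sqrt{\sqrt{3394 + 1526} - 32708} = \sqrt{\sqrt{4920} - 32708} = \sqrt{2 \sqrt{1230} - 32708} = \sqrt{-32708 + 2 \sqrt{1230}}$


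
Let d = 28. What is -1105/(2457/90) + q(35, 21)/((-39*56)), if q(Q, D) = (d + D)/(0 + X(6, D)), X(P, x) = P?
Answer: -530449/13104 ≈ -40.480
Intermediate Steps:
q(Q, D) = 14/3 + D/6 (q(Q, D) = (28 + D)/(0 + 6) = (28 + D)/6 = (28 + D)*(⅙) = 14/3 + D/6)
-1105/(2457/90) + q(35, 21)/((-39*56)) = -1105/(2457/90) + (14/3 + (⅙)*21)/((-39*56)) = -1105/(2457*(1/90)) + (14/3 + 7/2)/(-2184) = -1105/273/10 + (49/6)*(-1/2184) = -1105*10/273 - 7/1872 = -850/21 - 7/1872 = -530449/13104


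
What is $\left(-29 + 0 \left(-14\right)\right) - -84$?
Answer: $55$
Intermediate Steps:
$\left(-29 + 0 \left(-14\right)\right) - -84 = \left(-29 + 0\right) + 84 = -29 + 84 = 55$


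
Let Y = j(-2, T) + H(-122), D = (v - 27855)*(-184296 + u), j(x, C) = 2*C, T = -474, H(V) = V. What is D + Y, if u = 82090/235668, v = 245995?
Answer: -2368596229879520/58917 ≈ -4.0202e+10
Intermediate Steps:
u = 41045/117834 (u = 82090*(1/235668) = 41045/117834 ≈ 0.34833)
D = -2368596166838330/58917 (D = (245995 - 27855)*(-184296 + 41045/117834) = 218140*(-21716293819/117834) = -2368596166838330/58917 ≈ -4.0202e+10)
Y = -1070 (Y = 2*(-474) - 122 = -948 - 122 = -1070)
D + Y = -2368596166838330/58917 - 1070 = -2368596229879520/58917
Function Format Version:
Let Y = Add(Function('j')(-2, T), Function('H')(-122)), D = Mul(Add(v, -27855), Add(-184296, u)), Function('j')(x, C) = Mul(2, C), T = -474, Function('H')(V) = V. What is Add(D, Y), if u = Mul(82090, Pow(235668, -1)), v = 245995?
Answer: Rational(-2368596229879520, 58917) ≈ -4.0202e+10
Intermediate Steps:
u = Rational(41045, 117834) (u = Mul(82090, Rational(1, 235668)) = Rational(41045, 117834) ≈ 0.34833)
D = Rational(-2368596166838330, 58917) (D = Mul(Add(245995, -27855), Add(-184296, Rational(41045, 117834))) = Mul(218140, Rational(-21716293819, 117834)) = Rational(-2368596166838330, 58917) ≈ -4.0202e+10)
Y = -1070 (Y = Add(Mul(2, -474), -122) = Add(-948, -122) = -1070)
Add(D, Y) = Add(Rational(-2368596166838330, 58917), -1070) = Rational(-2368596229879520, 58917)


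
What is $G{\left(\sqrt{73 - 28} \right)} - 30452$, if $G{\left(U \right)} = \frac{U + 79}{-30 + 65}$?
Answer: $- \frac{1065741}{35} + \frac{3 \sqrt{5}}{35} \approx -30450.0$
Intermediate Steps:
$G{\left(U \right)} = \frac{79}{35} + \frac{U}{35}$ ($G{\left(U \right)} = \frac{79 + U}{35} = \left(79 + U\right) \frac{1}{35} = \frac{79}{35} + \frac{U}{35}$)
$G{\left(\sqrt{73 - 28} \right)} - 30452 = \left(\frac{79}{35} + \frac{\sqrt{73 - 28}}{35}\right) - 30452 = \left(\frac{79}{35} + \frac{\sqrt{45}}{35}\right) - 30452 = \left(\frac{79}{35} + \frac{3 \sqrt{5}}{35}\right) - 30452 = - \frac{1065741}{35} + \frac{3 \sqrt{5}}{35}$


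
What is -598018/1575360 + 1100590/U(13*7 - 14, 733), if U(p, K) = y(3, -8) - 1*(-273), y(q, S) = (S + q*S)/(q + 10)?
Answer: 11268813890947/2770270560 ≈ 4067.8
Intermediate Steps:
y(q, S) = (S + S*q)/(10 + q)
U(p, K) = 3517/13 (U(p, K) = -8*(1 + 3)/(10 + 3) - 1*(-273) = -8*4/13 + 273 = -8*1/13*4 + 273 = -32/13 + 273 = 3517/13)
-598018/1575360 + 1100590/U(13*7 - 14, 733) = -598018/1575360 + 1100590/(3517/13) = -598018*1/1575360 + 1100590*(13/3517) = -299009/787680 + 14307670/3517 = 11268813890947/2770270560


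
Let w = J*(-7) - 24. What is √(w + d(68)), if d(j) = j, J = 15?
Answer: I*√61 ≈ 7.8102*I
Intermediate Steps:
w = -129 (w = 15*(-7) - 24 = -105 - 24 = -129)
√(w + d(68)) = √(-129 + 68) = √(-61) = I*√61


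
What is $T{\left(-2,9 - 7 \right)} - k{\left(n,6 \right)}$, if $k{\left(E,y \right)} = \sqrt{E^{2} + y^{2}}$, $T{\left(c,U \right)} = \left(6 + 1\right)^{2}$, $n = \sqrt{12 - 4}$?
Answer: $49 - 2 \sqrt{11} \approx 42.367$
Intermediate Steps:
$n = 2 \sqrt{2}$ ($n = \sqrt{8} = 2 \sqrt{2} \approx 2.8284$)
$T{\left(c,U \right)} = 49$ ($T{\left(c,U \right)} = 7^{2} = 49$)
$T{\left(-2,9 - 7 \right)} - k{\left(n,6 \right)} = 49 - \sqrt{\left(2 \sqrt{2}\right)^{2} + 6^{2}} = 49 - \sqrt{8 + 36} = 49 - \sqrt{44} = 49 - 2 \sqrt{11}$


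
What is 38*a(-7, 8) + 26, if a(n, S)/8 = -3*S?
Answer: -7270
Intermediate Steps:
a(n, S) = -24*S (a(n, S) = 8*(-3*S) = -24*S)
38*a(-7, 8) + 26 = 38*(-24*8) + 26 = 38*(-192) + 26 = -7296 + 26 = -7270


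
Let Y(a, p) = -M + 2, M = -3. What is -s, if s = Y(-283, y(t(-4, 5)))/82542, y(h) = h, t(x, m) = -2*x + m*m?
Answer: -5/82542 ≈ -6.0575e-5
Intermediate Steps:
t(x, m) = m² - 2*x (t(x, m) = -2*x + m² = m² - 2*x)
Y(a, p) = 5 (Y(a, p) = -1*(-3) + 2 = 3 + 2 = 5)
s = 5/82542 ≈ 6.0575e-5
-s = -1*5/82542 = -5/82542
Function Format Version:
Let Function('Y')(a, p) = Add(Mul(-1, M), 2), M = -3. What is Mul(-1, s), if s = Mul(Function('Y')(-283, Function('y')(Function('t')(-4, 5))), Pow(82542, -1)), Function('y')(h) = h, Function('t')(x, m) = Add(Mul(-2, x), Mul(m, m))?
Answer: Rational(-5, 82542) ≈ -6.0575e-5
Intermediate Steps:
Function('t')(x, m) = Add(Pow(m, 2), Mul(-2, x)) (Function('t')(x, m) = Add(Mul(-2, x), Pow(m, 2)) = Add(Pow(m, 2), Mul(-2, x)))
Function('Y')(a, p) = 5 (Function('Y')(a, p) = Add(Mul(-1, -3), 2) = Add(3, 2) = 5)
s = Rational(5, 82542) (s = Mul(5, Pow(82542, -1)) = Mul(5, Rational(1, 82542)) = Rational(5, 82542) ≈ 6.0575e-5)
Mul(-1, s) = Mul(-1, Rational(5, 82542)) = Rational(-5, 82542)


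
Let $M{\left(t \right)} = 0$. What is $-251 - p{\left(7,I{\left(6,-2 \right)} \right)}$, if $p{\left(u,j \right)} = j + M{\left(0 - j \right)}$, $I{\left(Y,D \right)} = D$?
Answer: $-249$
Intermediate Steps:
$p{\left(u,j \right)} = j$ ($p{\left(u,j \right)} = j + 0 = j$)
$-251 - p{\left(7,I{\left(6,-2 \right)} \right)} = -251 - -2 = -251 + 2 = -249$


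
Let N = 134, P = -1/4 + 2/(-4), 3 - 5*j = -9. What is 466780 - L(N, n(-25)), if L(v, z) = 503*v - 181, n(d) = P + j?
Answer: 399559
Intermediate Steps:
j = 12/5 (j = ⅗ - ⅕*(-9) = ⅗ + 9/5 = 12/5 ≈ 2.4000)
P = -¾ (P = -1*¼ + 2*(-¼) = -¼ - ½ = -¾ ≈ -0.75000)
n(d) = 33/20 (n(d) = -¾ + 12/5 = 33/20)
L(v, z) = -181 + 503*v
466780 - L(N, n(-25)) = 466780 - (-181 + 503*134) = 466780 - (-181 + 67402) = 466780 - 1*67221 = 466780 - 67221 = 399559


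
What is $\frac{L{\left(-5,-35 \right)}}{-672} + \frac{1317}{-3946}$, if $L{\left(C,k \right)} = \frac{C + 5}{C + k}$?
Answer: $- \frac{1317}{3946} \approx -0.33376$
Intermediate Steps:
$L{\left(C,k \right)} = \frac{5 + C}{C + k}$
$\frac{L{\left(-5,-35 \right)}}{-672} + \frac{1317}{-3946} = \frac{\frac{1}{-5 - 35} \left(5 - 5\right)}{-672} + \frac{1317}{-3946} = \frac{1}{-40} \cdot 0 \left(- \frac{1}{672}\right) + 1317 \left(- \frac{1}{3946}\right) = \left(- \frac{1}{40}\right) 0 \left(- \frac{1}{672}\right) - \frac{1317}{3946} = 0 \left(- \frac{1}{672}\right) - \frac{1317}{3946} = 0 - \frac{1317}{3946} = - \frac{1317}{3946}$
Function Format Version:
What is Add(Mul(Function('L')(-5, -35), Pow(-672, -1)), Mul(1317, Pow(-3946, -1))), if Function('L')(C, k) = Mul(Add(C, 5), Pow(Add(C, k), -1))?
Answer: Rational(-1317, 3946) ≈ -0.33376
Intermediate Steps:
Function('L')(C, k) = Mul(Pow(Add(C, k), -1), Add(5, C)) (Function('L')(C, k) = Mul(Add(5, C), Pow(Add(C, k), -1)) = Mul(Pow(Add(C, k), -1), Add(5, C)))
Add(Mul(Function('L')(-5, -35), Pow(-672, -1)), Mul(1317, Pow(-3946, -1))) = Add(Mul(Mul(Pow(Add(-5, -35), -1), Add(5, -5)), Pow(-672, -1)), Mul(1317, Pow(-3946, -1))) = Add(Mul(Mul(Pow(-40, -1), 0), Rational(-1, 672)), Mul(1317, Rational(-1, 3946))) = Add(Mul(Mul(Rational(-1, 40), 0), Rational(-1, 672)), Rational(-1317, 3946)) = Add(Mul(0, Rational(-1, 672)), Rational(-1317, 3946)) = Add(0, Rational(-1317, 3946)) = Rational(-1317, 3946)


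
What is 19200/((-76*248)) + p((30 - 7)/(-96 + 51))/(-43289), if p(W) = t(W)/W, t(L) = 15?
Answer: -596990625/586436083 ≈ -1.0180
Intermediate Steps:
p(W) = 15/W
19200/((-76*248)) + p((30 - 7)/(-96 + 51))/(-43289) = 19200/((-76*248)) + (15/(((30 - 7)/(-96 + 51))))/(-43289) = 19200/(-18848) + (15/((23/(-45))))*(-1/43289) = 19200*(-1/18848) + (15/((23*(-1/45))))*(-1/43289) = -600/589 + (15/(-23/45))*(-1/43289) = -600/589 + (15*(-45/23))*(-1/43289) = -600/589 - 675/23*(-1/43289) = -600/589 + 675/995647 = -596990625/586436083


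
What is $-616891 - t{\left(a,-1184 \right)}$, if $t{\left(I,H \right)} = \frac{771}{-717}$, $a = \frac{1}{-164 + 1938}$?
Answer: $- \frac{147436692}{239} \approx -6.1689 \cdot 10^{5}$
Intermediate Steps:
$a = \frac{1}{1774} \approx 0.0005637$
$t{\left(I,H \right)} = - \frac{257}{239}$ ($t{\left(I,H \right)} = 771 \left(- \frac{1}{717}\right) = - \frac{257}{239}$)
$-616891 - t{\left(a,-1184 \right)} = -616891 - - \frac{257}{239} = -616891 + \frac{257}{239} = - \frac{147436692}{239}$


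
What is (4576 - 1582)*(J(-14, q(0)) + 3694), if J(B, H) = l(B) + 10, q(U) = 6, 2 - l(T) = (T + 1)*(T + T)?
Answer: 10005948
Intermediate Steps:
l(T) = 2 - 2*T*(1 + T) (l(T) = 2 - (T + 1)*(T + T) = 2 - (1 + T)*2*T = 2 - 2*T*(1 + T))
J(B, H) = 12 - 2*B - 2*B**2 (J(B, H) = (2 - 2*B - 2*B**2) + 10 = 12 - 2*B - 2*B**2)
(4576 - 1582)*(J(-14, q(0)) + 3694) = (4576 - 1582)*((12 - 2*(-14) - 2*(-14)**2) + 3694) = 2994*((12 + 28 - 2*196) + 3694) = 2994*((12 + 28 - 392) + 3694) = 2994*(-352 + 3694) = 2994*3342 = 10005948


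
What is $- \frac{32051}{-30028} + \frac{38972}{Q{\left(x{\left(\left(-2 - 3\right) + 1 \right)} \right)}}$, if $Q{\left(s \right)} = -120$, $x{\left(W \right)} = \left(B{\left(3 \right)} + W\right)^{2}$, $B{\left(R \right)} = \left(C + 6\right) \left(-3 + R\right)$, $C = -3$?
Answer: $- \frac{145800637}{450420} \approx -323.7$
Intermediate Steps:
$B{\left(R \right)} = -9 + 3 R$ ($B{\left(R \right)} = \left(-3 + 6\right) \left(-3 + R\right) = 3 \left(-3 + R\right) = -9 + 3 R$)
$x{\left(W \right)} = W^{2}$ ($x{\left(W \right)} = \left(\left(-9 + 3 \cdot 3\right) + W\right)^{2} = \left(\left(-9 + 9\right) + W\right)^{2} = \left(0 + W\right)^{2} = W^{2}$)
$- \frac{32051}{-30028} + \frac{38972}{Q{\left(x{\left(\left(-2 - 3\right) + 1 \right)} \right)}} = - \frac{32051}{-30028} + \frac{38972}{-120} = \left(-32051\right) \left(- \frac{1}{30028}\right) + 38972 \left(- \frac{1}{120}\right) = \frac{32051}{30028} - \frac{9743}{30} = - \frac{145800637}{450420}$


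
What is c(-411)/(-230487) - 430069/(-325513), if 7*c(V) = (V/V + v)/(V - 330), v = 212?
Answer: 171387690331010/129720844142799 ≈ 1.3212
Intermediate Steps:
c(V) = 213/(7*(-330 + V)) (c(V) = ((V/V + 212)/(V - 330))/7 = ((1 + 212)/(-330 + V))/7 = (213/(-330 + V))/7 = 213/(7*(-330 + V)))
c(-411)/(-230487) - 430069/(-325513) = (213/(7*(-330 - 411)))/(-230487) - 430069/(-325513) = ((213/7)/(-741))*(-1/230487) - 430069*(-1/325513) = ((213/7)*(-1/741))*(-1/230487) + 430069/325513 = -71/1729*(-1/230487) + 430069/325513 = 71/398512023 + 430069/325513 = 171387690331010/129720844142799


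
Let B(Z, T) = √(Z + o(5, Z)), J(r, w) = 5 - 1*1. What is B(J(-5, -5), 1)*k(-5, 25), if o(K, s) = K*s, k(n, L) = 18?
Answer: 36*√6 ≈ 88.182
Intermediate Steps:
J(r, w) = 4 (J(r, w) = 5 - 1 = 4)
B(Z, T) = √6*√Z (B(Z, T) = √(Z + 5*Z) = √(6*Z) = √6*√Z)
B(J(-5, -5), 1)*k(-5, 25) = (√6*√4)*18 = (√6*2)*18 = (2*√6)*18 = 36*√6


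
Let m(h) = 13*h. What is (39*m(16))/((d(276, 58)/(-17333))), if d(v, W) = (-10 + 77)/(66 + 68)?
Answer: -281210592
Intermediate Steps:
d(v, W) = 1/2 (d(v, W) = 67/134 = 67*(1/134) = 1/2)
(39*m(16))/((d(276, 58)/(-17333))) = (39*(13*16))/(((1/2)/(-17333))) = (39*208)/(((1/2)*(-1/17333))) = 8112/(-1/34666) = 8112*(-34666) = -281210592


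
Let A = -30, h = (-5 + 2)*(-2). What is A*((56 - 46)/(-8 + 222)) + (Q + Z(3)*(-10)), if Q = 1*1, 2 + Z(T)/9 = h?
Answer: -38563/107 ≈ -360.40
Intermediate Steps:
h = 6 (h = -3*(-2) = 6)
Z(T) = 36 (Z(T) = -18 + 9*6 = -18 + 54 = 36)
Q = 1
A*((56 - 46)/(-8 + 222)) + (Q + Z(3)*(-10)) = -30*(56 - 46)/(-8 + 222) + (1 + 36*(-10)) = -300/214 + (1 - 360) = -300/214 - 359 = -30*5/107 - 359 = -150/107 - 359 = -38563/107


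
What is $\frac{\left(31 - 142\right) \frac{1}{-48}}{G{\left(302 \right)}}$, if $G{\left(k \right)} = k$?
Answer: $\frac{37}{4832} \approx 0.0076573$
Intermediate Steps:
$\frac{\left(31 - 142\right) \frac{1}{-48}}{G{\left(302 \right)}} = \frac{\left(31 - 142\right) \frac{1}{-48}}{302} = \left(-111\right) \left(- \frac{1}{48}\right) \frac{1}{302} = \frac{37}{16} \cdot \frac{1}{302} = \frac{37}{4832}$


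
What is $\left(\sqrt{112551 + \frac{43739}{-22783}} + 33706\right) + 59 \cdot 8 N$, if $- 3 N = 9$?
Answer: $32290 + \frac{\sqrt{58420298326402}}{22783} \approx 32625.0$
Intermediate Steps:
$N = -3$ ($N = \left(- \frac{1}{3}\right) 9 = -3$)
$\left(\sqrt{112551 + \frac{43739}{-22783}} + 33706\right) + 59 \cdot 8 N = \left(\sqrt{112551 + \frac{43739}{-22783}} + 33706\right) + 59 \cdot 8 \left(-3\right) = \left(\sqrt{112551 + 43739 \left(- \frac{1}{22783}\right)} + 33706\right) + 472 \left(-3\right) = \left(\sqrt{112551 - \frac{43739}{22783}} + 33706\right) - 1416 = \left(\sqrt{\frac{2564205694}{22783}} + 33706\right) - 1416 = \left(\frac{\sqrt{58420298326402}}{22783} + 33706\right) - 1416 = \left(33706 + \frac{\sqrt{58420298326402}}{22783}\right) - 1416 = 32290 + \frac{\sqrt{58420298326402}}{22783}$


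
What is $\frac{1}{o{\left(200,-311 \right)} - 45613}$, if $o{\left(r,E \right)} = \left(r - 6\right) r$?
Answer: $- \frac{1}{6813} \approx -0.00014678$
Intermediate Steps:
$o{\left(r,E \right)} = r \left(-6 + r\right)$ ($o{\left(r,E \right)} = \left(-6 + r\right) r = r \left(-6 + r\right)$)
$\frac{1}{o{\left(200,-311 \right)} - 45613} = \frac{1}{200 \left(-6 + 200\right) - 45613} = \frac{1}{200 \cdot 194 - 45613} = \frac{1}{38800 - 45613} = \frac{1}{-6813} = - \frac{1}{6813}$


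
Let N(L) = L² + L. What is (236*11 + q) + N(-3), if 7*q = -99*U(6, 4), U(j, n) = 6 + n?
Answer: 17224/7 ≈ 2460.6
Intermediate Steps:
N(L) = L + L²
q = -990/7 (q = (-99*(6 + 4))/7 = (-99*10)/7 = (⅐)*(-990) = -990/7 ≈ -141.43)
(236*11 + q) + N(-3) = (236*11 - 990/7) - 3*(1 - 3) = (2596 - 990/7) - 3*(-2) = 17182/7 + 6 = 17224/7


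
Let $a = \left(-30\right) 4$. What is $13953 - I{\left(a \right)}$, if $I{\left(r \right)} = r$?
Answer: $14073$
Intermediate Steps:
$a = -120$
$13953 - I{\left(a \right)} = 13953 - -120 = 13953 + 120 = 14073$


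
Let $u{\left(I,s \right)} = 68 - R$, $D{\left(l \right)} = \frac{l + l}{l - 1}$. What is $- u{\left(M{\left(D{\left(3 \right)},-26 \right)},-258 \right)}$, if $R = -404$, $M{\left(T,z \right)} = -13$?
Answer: $-472$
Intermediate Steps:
$D{\left(l \right)} = \frac{2 l}{-1 + l}$
$u{\left(I,s \right)} = 472$ ($u{\left(I,s \right)} = 68 - -404 = 68 + 404 = 472$)
$- u{\left(M{\left(D{\left(3 \right)},-26 \right)},-258 \right)} = \left(-1\right) 472 = -472$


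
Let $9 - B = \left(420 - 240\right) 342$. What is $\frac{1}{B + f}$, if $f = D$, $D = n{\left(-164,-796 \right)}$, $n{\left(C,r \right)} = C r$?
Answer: $\frac{1}{68993} \approx 1.4494 \cdot 10^{-5}$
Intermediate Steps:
$B = -61551$ ($B = 9 - \left(420 - 240\right) 342 = 9 - 180 \cdot 342 = 9 - 61560 = -61551$)
$D = 130544$ ($D = \left(-164\right) \left(-796\right) = 130544$)
$f = 130544$
$\frac{1}{B + f} = \frac{1}{-61551 + 130544} = \frac{1}{68993}$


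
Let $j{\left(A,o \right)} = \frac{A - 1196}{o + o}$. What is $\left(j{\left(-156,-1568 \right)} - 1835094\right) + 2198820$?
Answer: $\frac{142580761}{392} \approx 3.6373 \cdot 10^{5}$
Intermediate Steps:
$j{\left(A,o \right)} = \frac{-1196 + A}{2 o}$
$\left(j{\left(-156,-1568 \right)} - 1835094\right) + 2198820 = \left(\frac{-1196 - 156}{2 \left(-1568\right)} - 1835094\right) + 2198820 = \left(\frac{1}{2} \left(- \frac{1}{1568}\right) \left(-1352\right) - 1835094\right) + 2198820 = \left(\frac{169}{392} - 1835094\right) + 2198820 = - \frac{719356679}{392} + 2198820 = \frac{142580761}{392}$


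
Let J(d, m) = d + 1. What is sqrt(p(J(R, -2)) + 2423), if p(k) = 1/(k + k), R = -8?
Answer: 3*sqrt(52766)/14 ≈ 49.223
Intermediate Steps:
J(d, m) = 1 + d
p(k) = 1/(2*k)
sqrt(p(J(R, -2)) + 2423) = sqrt(1/(2*(1 - 8)) + 2423) = sqrt((1/2)/(-7) + 2423) = sqrt((1/2)*(-1/7) + 2423) = sqrt(-1/14 + 2423) = sqrt(33921/14) = 3*sqrt(52766)/14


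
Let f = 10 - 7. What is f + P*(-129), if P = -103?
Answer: 13290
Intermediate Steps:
f = 3
f + P*(-129) = 3 - 103*(-129) = 3 + 13287 = 13290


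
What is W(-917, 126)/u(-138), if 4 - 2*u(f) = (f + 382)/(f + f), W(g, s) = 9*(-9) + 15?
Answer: -9108/337 ≈ -27.027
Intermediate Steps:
W(g, s) = -66 (W(g, s) = -81 + 15 = -66)
u(f) = 2 - (382 + f)/(4*f) (u(f) = 2 - (f + 382)/(2*(f + f)) = 2 - (382 + f)/(2*(2*f)) = 2 - (382 + f)*1/(2*f)/2 = 2 - (382 + f)/(4*f))
W(-917, 126)/u(-138) = -66*(-552/(-382 + 7*(-138))) = -66*(-552/(-382 - 966)) = -66/((1/4)*(-1/138)*(-1348)) = -66/337/138 = -66*138/337 = -9108/337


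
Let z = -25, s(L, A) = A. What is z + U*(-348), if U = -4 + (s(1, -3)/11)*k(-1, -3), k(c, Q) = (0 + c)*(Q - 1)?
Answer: 19213/11 ≈ 1746.6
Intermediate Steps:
k(c, Q) = c*(-1 + Q)
U = -56/11 (U = -4 + (-3/11)*(-(-1 - 3)) = -4 + (-3*1/11)*(-1*(-4)) = -4 - 3/11*4 = -4 - 12/11 = -56/11 ≈ -5.0909)
z + U*(-348) = -25 - 56/11*(-348) = -25 + 19488/11 = 19213/11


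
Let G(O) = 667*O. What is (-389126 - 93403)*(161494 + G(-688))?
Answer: 143505089658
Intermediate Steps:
(-389126 - 93403)*(161494 + G(-688)) = (-389126 - 93403)*(161494 + 667*(-688)) = -482529*(161494 - 458896) = -482529*(-297402) = 143505089658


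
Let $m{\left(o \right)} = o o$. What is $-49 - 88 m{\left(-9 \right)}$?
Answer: $-7177$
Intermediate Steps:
$m{\left(o \right)} = o^{2}$
$-49 - 88 m{\left(-9 \right)} = -49 - 88 \left(-9\right)^{2} = -49 - 7128 = -7177$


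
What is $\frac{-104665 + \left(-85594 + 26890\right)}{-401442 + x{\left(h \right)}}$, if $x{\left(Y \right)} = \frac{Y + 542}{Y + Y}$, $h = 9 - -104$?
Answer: $\frac{36921394}{90725237} \approx 0.40696$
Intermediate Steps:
$h = 113$ ($h = 9 + 104 = 113$)
$x{\left(Y \right)} = \frac{542 + Y}{2 Y}$
$\frac{-104665 + \left(-85594 + 26890\right)}{-401442 + x{\left(h \right)}} = \frac{-104665 + \left(-85594 + 26890\right)}{-401442 + \frac{542 + 113}{2 \cdot 113}} = \frac{-104665 - 58704}{-401442 + \frac{1}{2} \cdot \frac{1}{113} \cdot 655} = - \frac{163369}{-401442 + \frac{655}{226}} = - \frac{163369}{- \frac{90725237}{226}} = \left(-163369\right) \left(- \frac{226}{90725237}\right) = \frac{36921394}{90725237}$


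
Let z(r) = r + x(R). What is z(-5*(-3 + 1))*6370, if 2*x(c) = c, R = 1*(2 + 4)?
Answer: 82810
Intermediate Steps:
R = 6 (R = 1*6 = 6)
x(c) = c/2
z(r) = 3 + r (z(r) = r + (½)*6 = r + 3 = 3 + r)
z(-5*(-3 + 1))*6370 = (3 - 5*(-3 + 1))*6370 = (3 - 5*(-2))*6370 = (3 + 10)*6370 = 13*6370 = 82810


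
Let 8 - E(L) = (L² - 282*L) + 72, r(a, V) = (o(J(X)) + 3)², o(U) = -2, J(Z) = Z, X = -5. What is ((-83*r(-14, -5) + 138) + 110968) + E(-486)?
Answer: -262289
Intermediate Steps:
r(a, V) = 1 (r(a, V) = (-2 + 3)² = 1² = 1)
E(L) = -64 - L² + 282*L (E(L) = 8 - ((L² - 282*L) + 72) = 8 - (72 + L² - 282*L) = 8 + (-72 - L² + 282*L) = -64 - L² + 282*L)
((-83*r(-14, -5) + 138) + 110968) + E(-486) = ((-83*1 + 138) + 110968) + (-64 - 1*(-486)² + 282*(-486)) = ((-83 + 138) + 110968) + (-64 - 1*236196 - 137052) = (55 + 110968) + (-64 - 236196 - 137052) = 111023 - 373312 = -262289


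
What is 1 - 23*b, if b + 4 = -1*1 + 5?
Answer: 1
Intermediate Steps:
b = 0 (b = -4 + (-1*1 + 5) = -4 + (-1 + 5) = -4 + 4 = 0)
1 - 23*b = 1 - 23*0 = 1 + 0 = 1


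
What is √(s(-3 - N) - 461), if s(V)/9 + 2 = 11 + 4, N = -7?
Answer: 2*I*√86 ≈ 18.547*I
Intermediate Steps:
s(V) = 117 (s(V) = -18 + 9*(11 + 4) = -18 + 9*15 = -18 + 135 = 117)
√(s(-3 - N) - 461) = √(117 - 461) = √(-344) = 2*I*√86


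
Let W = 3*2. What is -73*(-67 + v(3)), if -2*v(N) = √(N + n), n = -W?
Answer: 4891 + 73*I*√3/2 ≈ 4891.0 + 63.22*I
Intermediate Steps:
W = 6
n = -6 (n = -1*6 = -6)
v(N) = -√(-6 + N)/2 (v(N) = -√(N - 6)/2 = -√(-6 + N)/2)
-73*(-67 + v(3)) = -73*(-67 - √(-6 + 3)/2) = -73*(-67 - I*√3/2) = 4891 + 73*I*√3/2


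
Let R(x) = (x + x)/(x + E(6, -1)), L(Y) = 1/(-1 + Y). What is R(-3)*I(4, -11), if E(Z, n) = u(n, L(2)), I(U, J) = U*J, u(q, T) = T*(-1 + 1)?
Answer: -88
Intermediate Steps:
u(q, T) = 0 (u(q, T) = T*0 = 0)
I(U, J) = J*U
E(Z, n) = 0
R(x) = 2 (R(x) = (x + x)/(x + 0) = (2*x)/x = 2)
R(-3)*I(4, -11) = 2*(-11*4) = 2*(-44) = -88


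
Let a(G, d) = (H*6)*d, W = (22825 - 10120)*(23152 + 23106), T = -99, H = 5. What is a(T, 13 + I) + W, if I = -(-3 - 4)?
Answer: 587708490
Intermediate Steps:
I = 7 (I = -1*(-7) = 7)
W = 587707890 (W = 12705*46258 = 587707890)
a(G, d) = 30*d (a(G, d) = (5*6)*d = 30*d)
a(T, 13 + I) + W = 30*(13 + 7) + 587707890 = 30*20 + 587707890 = 600 + 587707890 = 587708490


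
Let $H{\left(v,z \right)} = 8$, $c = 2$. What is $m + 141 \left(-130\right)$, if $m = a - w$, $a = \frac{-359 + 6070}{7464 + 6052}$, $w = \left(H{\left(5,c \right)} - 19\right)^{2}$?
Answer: $- \frac{249378005}{13516} \approx -18451.0$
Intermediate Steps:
$w = 121$ ($w = \left(8 - 19\right)^{2} = \left(-11\right)^{2} = 121$)
$a = \frac{5711}{13516} \approx 0.42254$
$m = - \frac{1629725}{13516}$ ($m = \frac{5711}{13516} - 121 = - \frac{1629725}{13516} \approx -120.58$)
$m + 141 \left(-130\right) = - \frac{1629725}{13516} + 141 \left(-130\right) = - \frac{1629725}{13516} - 18330 = - \frac{249378005}{13516}$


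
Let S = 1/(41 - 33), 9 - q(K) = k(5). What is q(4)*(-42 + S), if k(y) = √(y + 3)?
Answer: -3015/8 + 335*√2/4 ≈ -258.43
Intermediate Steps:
k(y) = √(3 + y)
q(K) = 9 - 2*√2 (q(K) = 9 - √(3 + 5) = 9 - √8 = 9 - 2*√2)
S = ⅛ (S = 1/8 = ⅛ ≈ 0.12500)
q(4)*(-42 + S) = (9 - 2*√2)*(-42 + ⅛) = (9 - 2*√2)*(-335/8) = -3015/8 + 335*√2/4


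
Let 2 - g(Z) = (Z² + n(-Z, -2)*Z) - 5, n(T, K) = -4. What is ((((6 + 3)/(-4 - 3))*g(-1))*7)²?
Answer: 324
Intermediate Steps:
g(Z) = 7 - Z² + 4*Z (g(Z) = 2 - ((Z² - 4*Z) - 5) = 2 - (-5 + Z² - 4*Z) = 2 + (5 - Z² + 4*Z) = 7 - Z² + 4*Z)
((((6 + 3)/(-4 - 3))*g(-1))*7)² = ((((6 + 3)/(-4 - 3))*(7 - 1*(-1)² + 4*(-1)))*7)² = (((9/(-7))*(7 - 1*1 - 4))*7)² = (((9*(-⅐))*(7 - 1 - 4))*7)² = (-9/7*2*7)² = (-18/7*7)² = (-18)² = 324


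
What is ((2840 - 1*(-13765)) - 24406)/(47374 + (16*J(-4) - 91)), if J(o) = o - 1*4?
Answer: -7801/47155 ≈ -0.16543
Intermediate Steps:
J(o) = -4 + o (J(o) = o - 4 = -4 + o)
((2840 - 1*(-13765)) - 24406)/(47374 + (16*J(-4) - 91)) = ((2840 - 1*(-13765)) - 24406)/(47374 + (16*(-4 - 4) - 91)) = ((2840 + 13765) - 24406)/(47374 + (16*(-8) - 91)) = (16605 - 24406)/(47374 + (-128 - 91)) = -7801/(47374 - 219) = -7801/47155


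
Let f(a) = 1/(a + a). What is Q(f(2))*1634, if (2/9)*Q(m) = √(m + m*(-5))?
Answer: 7353*I ≈ 7353.0*I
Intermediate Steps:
f(a) = 1/(2*a)
Q(m) = 9*√(-m) (Q(m) = 9*√(m + m*(-5))/2 = 9*√(m - 5*m)/2 = 9*√(-4*m)/2 = 9*(2*√(-m))/2 = 9*√(-m))
Q(f(2))*1634 = (9*√(-1/(2*2)))*1634 = (9*√(-1*¼))*1634 = (9*√(-¼))*1634 = (9*(I/2))*1634 = (9*I/2)*1634 = 7353*I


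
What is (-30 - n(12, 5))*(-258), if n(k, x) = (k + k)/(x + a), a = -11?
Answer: 6708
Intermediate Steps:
n(k, x) = 2*k/(-11 + x) (n(k, x) = (k + k)/(x - 11) = (2*k)/(-11 + x) = 2*k/(-11 + x))
(-30 - n(12, 5))*(-258) = (-30 - 2*12/(-11 + 5))*(-258) = (-30 - 2*12/(-6))*(-258) = (-30 - 2*12*(-1)/6)*(-258) = (-30 - 1*(-4))*(-258) = (-30 + 4)*(-258) = -26*(-258) = 6708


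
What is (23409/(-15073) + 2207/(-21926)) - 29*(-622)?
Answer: 5960842874879/330490598 ≈ 18036.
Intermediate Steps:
(23409/(-15073) + 2207/(-21926)) - 29*(-622) = (23409*(-1/15073) + 2207*(-1/21926)) - 1*(-18038) = (-23409/15073 - 2207/21926) + 18038 = -546531845/330490598 + 18038 = 5960842874879/330490598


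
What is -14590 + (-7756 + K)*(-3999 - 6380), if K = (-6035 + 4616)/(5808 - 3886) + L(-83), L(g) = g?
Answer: 156362491303/1922 ≈ 8.1354e+7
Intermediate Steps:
K = -160945/1922 (K = (-6035 + 4616)/(5808 - 3886) - 83 = -1419/1922 - 83 = -160945/1922 ≈ -83.738)
-14590 + (-7756 + K)*(-3999 - 6380) = -14590 + (-7756 - 160945/1922)*(-3999 - 6380) = -14590 - 15067977/1922*(-10379) = -14590 + 156390533283/1922 = 156362491303/1922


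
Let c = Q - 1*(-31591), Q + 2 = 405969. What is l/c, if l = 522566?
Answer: 23753/19889 ≈ 1.1943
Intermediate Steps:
Q = 405967 (Q = -2 + 405969 = 405967)
c = 437558 (c = 405967 - 1*(-31591) = 405967 + 31591 = 437558)
l/c = 522566/437558 = 522566*(1/437558) = 23753/19889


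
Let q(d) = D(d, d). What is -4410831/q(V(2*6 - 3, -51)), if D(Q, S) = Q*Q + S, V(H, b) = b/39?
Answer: -745430439/68 ≈ -1.0962e+7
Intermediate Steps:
V(H, b) = b/39 (V(H, b) = b*(1/39) = b/39)
D(Q, S) = S + Q² (D(Q, S) = Q² + S = S + Q²)
q(d) = d + d²
-4410831/q(V(2*6 - 3, -51)) = -4410831*(-13/(17*(1 + (1/39)*(-51)))) = -4410831*(-13/(17*(1 - 17/13))) = -4410831/((-17/13*(-4/13))) = -4410831/68/169 = -4410831*169/68 = -745430439/68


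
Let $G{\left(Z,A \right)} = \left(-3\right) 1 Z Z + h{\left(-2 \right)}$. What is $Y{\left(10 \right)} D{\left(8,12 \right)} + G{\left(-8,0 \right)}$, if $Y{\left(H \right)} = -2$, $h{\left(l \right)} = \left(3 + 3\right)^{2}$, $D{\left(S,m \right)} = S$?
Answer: $-172$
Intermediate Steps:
$h{\left(l \right)} = 36$ ($h{\left(l \right)} = 6^{2} = 36$)
$G{\left(Z,A \right)} = 36 - 3 Z^{2}$ ($G{\left(Z,A \right)} = \left(-3\right) 1 Z Z + 36 = - 3 Z Z + 36 = - 3 Z^{2} + 36 = 36 - 3 Z^{2}$)
$Y{\left(10 \right)} D{\left(8,12 \right)} + G{\left(-8,0 \right)} = \left(-2\right) 8 + \left(36 - 3 \left(-8\right)^{2}\right) = -16 + \left(36 - 192\right) = -16 - 156 = -172$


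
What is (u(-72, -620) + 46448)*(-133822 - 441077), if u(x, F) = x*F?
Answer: -52366400112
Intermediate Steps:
u(x, F) = F*x
(u(-72, -620) + 46448)*(-133822 - 441077) = (-620*(-72) + 46448)*(-133822 - 441077) = (44640 + 46448)*(-574899) = 91088*(-574899) = -52366400112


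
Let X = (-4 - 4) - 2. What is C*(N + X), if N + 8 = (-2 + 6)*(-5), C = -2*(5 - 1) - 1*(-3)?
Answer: 190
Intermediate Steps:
C = -5 (C = -2*4 + 3 = -8 + 3 = -5)
N = -28 (N = -8 + (-2 + 6)*(-5) = -8 + 4*(-5) = -8 - 20 = -28)
X = -10 (X = -8 - 2 = -10)
C*(N + X) = -5*(-28 - 10) = -5*(-38) = 190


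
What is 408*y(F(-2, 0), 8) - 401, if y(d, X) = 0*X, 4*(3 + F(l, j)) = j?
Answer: -401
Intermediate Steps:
F(l, j) = -3 + j/4
y(d, X) = 0
408*y(F(-2, 0), 8) - 401 = 408*0 - 401 = 0 - 401 = -401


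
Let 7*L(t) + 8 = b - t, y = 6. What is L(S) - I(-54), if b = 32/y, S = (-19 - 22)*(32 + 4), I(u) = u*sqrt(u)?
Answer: 4420/21 + 162*I*sqrt(6) ≈ 210.48 + 396.82*I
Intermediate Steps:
I(u) = u**(3/2)
S = -1476 (S = -41*36 = -1476)
b = 16/3 (b = 32/6 = 32*(1/6) = 16/3 ≈ 5.3333)
L(t) = -8/21 - t/7 (L(t) = -8/7 + (16/3 - t)/7 = -8/7 + (16/21 - t/7) = -8/21 - t/7)
L(S) - I(-54) = (-8/21 - 1/7*(-1476)) - (-54)**(3/2) = (-8/21 + 1476/7) - (-162)*I*sqrt(6) = 4420/21 + 162*I*sqrt(6)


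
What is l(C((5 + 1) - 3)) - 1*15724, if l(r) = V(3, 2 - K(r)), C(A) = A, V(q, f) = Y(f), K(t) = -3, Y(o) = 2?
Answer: -15722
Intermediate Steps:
V(q, f) = 2
l(r) = 2
l(C((5 + 1) - 3)) - 1*15724 = 2 - 1*15724 = 2 - 15724 = -15722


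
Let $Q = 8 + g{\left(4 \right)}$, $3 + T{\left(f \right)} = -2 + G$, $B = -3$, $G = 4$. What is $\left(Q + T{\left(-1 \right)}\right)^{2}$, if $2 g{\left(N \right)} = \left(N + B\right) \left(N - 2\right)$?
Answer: $64$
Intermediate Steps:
$g{\left(N \right)} = \frac{\left(-3 + N\right) \left(-2 + N\right)}{2}$ ($g{\left(N \right)} = \frac{\left(N - 3\right) \left(N - 2\right)}{2} = \frac{\left(-3 + N\right) \left(-2 + N\right)}{2}$)
$T{\left(f \right)} = -1$ ($T{\left(f \right)} = -3 + \left(-2 + 4\right) = -3 + 2 = -1$)
$Q = 9$ ($Q = 8 + \left(3 + \frac{4^{2}}{2} - 10\right) = 8 + \left(3 + \frac{1}{2} \cdot 16 - 10\right) = 8 + \left(3 + 8 - 10\right) = 8 + 1 = 9$)
$\left(Q + T{\left(-1 \right)}\right)^{2} = \left(9 - 1\right)^{2} = 8^{2} = 64$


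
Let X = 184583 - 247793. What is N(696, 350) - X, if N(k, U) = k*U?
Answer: 306810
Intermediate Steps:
N(k, U) = U*k
X = -63210
N(696, 350) - X = 350*696 - 1*(-63210) = 243600 + 63210 = 306810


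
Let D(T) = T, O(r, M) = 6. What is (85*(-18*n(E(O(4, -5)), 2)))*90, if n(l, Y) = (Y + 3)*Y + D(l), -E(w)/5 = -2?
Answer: -2754000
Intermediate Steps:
E(w) = 10 (E(w) = -5*(-2) = 10)
n(l, Y) = l + Y*(3 + Y) (n(l, Y) = (Y + 3)*Y + l = (3 + Y)*Y + l = Y*(3 + Y) + l = l + Y*(3 + Y))
(85*(-18*n(E(O(4, -5)), 2)))*90 = (85*(-18*(10 + 2² + 3*2)))*90 = (85*(-18*(10 + 4 + 6)))*90 = (85*(-18*20))*90 = (85*(-360))*90 = -30600*90 = -2754000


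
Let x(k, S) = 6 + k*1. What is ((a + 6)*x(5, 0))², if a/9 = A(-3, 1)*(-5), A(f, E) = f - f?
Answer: 4356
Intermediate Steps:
A(f, E) = 0
x(k, S) = 6 + k
a = 0 (a = 9*(0*(-5)) = 9*0 = 0)
((a + 6)*x(5, 0))² = ((0 + 6)*(6 + 5))² = (6*11)² = 66² = 4356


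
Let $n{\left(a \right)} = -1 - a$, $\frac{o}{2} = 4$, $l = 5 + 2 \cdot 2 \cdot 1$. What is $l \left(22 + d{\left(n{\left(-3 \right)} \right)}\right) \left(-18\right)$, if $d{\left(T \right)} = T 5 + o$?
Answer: $-6480$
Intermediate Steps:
$l = 9$ ($l = 5 + 4 \cdot 1 = 5 + 4 = 9$)
$o = 8$ ($o = 2 \cdot 4 = 8$)
$d{\left(T \right)} = 8 + 5 T$ ($d{\left(T \right)} = T 5 + 8 = 5 T + 8 = 8 + 5 T$)
$l \left(22 + d{\left(n{\left(-3 \right)} \right)}\right) \left(-18\right) = 9 \left(22 + \left(8 + 5 \left(-1 - -3\right)\right)\right) \left(-18\right) = 9 \left(22 + \left(8 + 5 \left(-1 + 3\right)\right)\right) \left(-18\right) = 9 \left(22 + \left(8 + 5 \cdot 2\right)\right) \left(-18\right) = 9 \left(22 + \left(8 + 10\right)\right) \left(-18\right) = 9 \left(22 + 18\right) \left(-18\right) = 9 \cdot 40 \left(-18\right) = 360 \left(-18\right) = -6480$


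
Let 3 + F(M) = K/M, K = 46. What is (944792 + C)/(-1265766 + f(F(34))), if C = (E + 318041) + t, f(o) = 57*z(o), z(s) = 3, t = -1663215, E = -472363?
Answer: 58183/84373 ≈ 0.68959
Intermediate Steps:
F(M) = -3 + 46/M
f(o) = 171 (f(o) = 57*3 = 171)
C = -1817537 (C = (-472363 + 318041) - 1663215 = -154322 - 1663215 = -1817537)
(944792 + C)/(-1265766 + f(F(34))) = (944792 - 1817537)/(-1265766 + 171) = -872745/(-1265595) = -872745*(-1/1265595) = 58183/84373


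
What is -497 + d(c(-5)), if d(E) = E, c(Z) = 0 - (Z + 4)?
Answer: -496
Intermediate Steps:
c(Z) = -4 - Z (c(Z) = 0 - (4 + Z) = 0 + (-4 - Z) = -4 - Z)
-497 + d(c(-5)) = -497 + (-4 - 1*(-5)) = -497 + (-4 + 5) = -497 + 1 = -496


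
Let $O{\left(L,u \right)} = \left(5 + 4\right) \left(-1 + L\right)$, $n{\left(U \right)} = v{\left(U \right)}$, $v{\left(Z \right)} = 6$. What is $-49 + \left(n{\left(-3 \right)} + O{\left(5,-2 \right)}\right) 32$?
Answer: $1295$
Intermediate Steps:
$n{\left(U \right)} = 6$
$O{\left(L,u \right)} = -9 + 9 L$ ($O{\left(L,u \right)} = 9 \left(-1 + L\right) = -9 + 9 L$)
$-49 + \left(n{\left(-3 \right)} + O{\left(5,-2 \right)}\right) 32 = -49 + \left(6 + \left(-9 + 9 \cdot 5\right)\right) 32 = -49 + \left(6 + \left(-9 + 45\right)\right) 32 = -49 + \left(6 + 36\right) 32 = -49 + 42 \cdot 32 = -49 + 1344 = 1295$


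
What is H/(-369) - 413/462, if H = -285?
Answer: -329/2706 ≈ -0.12158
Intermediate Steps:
H/(-369) - 413/462 = -285/(-369) - 413/462 = -285*(-1/369) - 413*1/462 = 95/123 - 59/66 = -329/2706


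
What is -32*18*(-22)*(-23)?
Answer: -291456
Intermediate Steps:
-32*18*(-22)*(-23) = -(-12672)*(-23) = -32*9108 = -291456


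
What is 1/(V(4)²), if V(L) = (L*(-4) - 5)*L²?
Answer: 1/112896 ≈ 8.8577e-6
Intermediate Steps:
V(L) = L²*(-5 - 4*L) (V(L) = (-4*L - 5)*L² = (-5 - 4*L)*L² = L²*(-5 - 4*L))
1/(V(4)²) = 1/((4²*(-5 - 4*4))²) = 1/((16*(-5 - 16))²) = 1/((16*(-21))²) = 1/((-336)²) = 1/112896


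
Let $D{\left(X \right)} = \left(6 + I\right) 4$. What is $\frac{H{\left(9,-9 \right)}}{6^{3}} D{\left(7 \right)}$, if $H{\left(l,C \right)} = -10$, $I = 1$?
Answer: $- \frac{35}{27} \approx -1.2963$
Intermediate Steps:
$D{\left(X \right)} = 28$ ($D{\left(X \right)} = \left(6 + 1\right) 4 = 7 \cdot 4 = 28$)
$\frac{H{\left(9,-9 \right)}}{6^{3}} D{\left(7 \right)} = - \frac{10}{6^{3}} \cdot 28 = - \frac{10}{216} \cdot 28 = \left(-10\right) \frac{1}{216} \cdot 28 = \left(- \frac{5}{108}\right) 28 = - \frac{35}{27}$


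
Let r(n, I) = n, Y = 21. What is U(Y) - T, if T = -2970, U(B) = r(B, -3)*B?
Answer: 3411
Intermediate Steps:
U(B) = B**2 (U(B) = B*B = B**2)
U(Y) - T = 21**2 - 1*(-2970) = 441 + 2970 = 3411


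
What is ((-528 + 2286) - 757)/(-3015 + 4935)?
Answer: 1001/1920 ≈ 0.52135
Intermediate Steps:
((-528 + 2286) - 757)/(-3015 + 4935) = (1758 - 757)/1920 = 1001*(1/1920) = 1001/1920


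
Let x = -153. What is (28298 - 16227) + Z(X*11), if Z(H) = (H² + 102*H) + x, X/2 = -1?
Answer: 10158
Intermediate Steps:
X = -2 (X = 2*(-1) = -2)
Z(H) = -153 + H² + 102*H (Z(H) = (H² + 102*H) - 153 = -153 + H² + 102*H)
(28298 - 16227) + Z(X*11) = (28298 - 16227) + (-153 + (-2*11)² + 102*(-2*11)) = 12071 + (-153 + (-22)² + 102*(-22)) = 12071 + (-153 + 484 - 2244) = 12071 - 1913 = 10158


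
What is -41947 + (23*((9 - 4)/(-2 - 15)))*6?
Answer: -713789/17 ≈ -41988.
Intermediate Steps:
-41947 + (23*((9 - 4)/(-2 - 15)))*6 = -41947 + (23*(5/(-17)))*6 = -41947 + (23*(5*(-1/17)))*6 = -41947 + (23*(-5/17))*6 = -41947 - 115/17*6 = -41947 - 690/17 = -713789/17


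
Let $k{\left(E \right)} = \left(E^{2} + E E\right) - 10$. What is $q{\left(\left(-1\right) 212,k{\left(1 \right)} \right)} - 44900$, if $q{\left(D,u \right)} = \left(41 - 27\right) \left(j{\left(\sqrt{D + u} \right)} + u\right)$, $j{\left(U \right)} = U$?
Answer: $-45012 + 28 i \sqrt{55} \approx -45012.0 + 207.65 i$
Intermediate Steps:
$k{\left(E \right)} = -10 + 2 E^{2}$ ($k{\left(E \right)} = \left(E^{2} + E^{2}\right) - 10 = 2 E^{2} - 10 = -10 + 2 E^{2}$)
$q{\left(D,u \right)} = 14 u + 14 \sqrt{D + u}$ ($q{\left(D,u \right)} = \left(41 - 27\right) \left(\sqrt{D + u} + u\right) = 14 \left(u + \sqrt{D + u}\right) = 14 u + 14 \sqrt{D + u}$)
$q{\left(\left(-1\right) 212,k{\left(1 \right)} \right)} - 44900 = \left(14 \left(-10 + 2 \cdot 1^{2}\right) + 14 \sqrt{\left(-1\right) 212 - \left(10 - 2 \cdot 1^{2}\right)}\right) - 44900 = \left(14 \left(-10 + 2 \cdot 1\right) + 14 \sqrt{-212 + \left(-10 + 2 \cdot 1\right)}\right) - 44900 = \left(14 \left(-10 + 2\right) + 14 \sqrt{-212 + \left(-10 + 2\right)}\right) - 44900 = \left(14 \left(-8\right) + 14 \sqrt{-212 - 8}\right) - 44900 = \left(-112 + 14 \sqrt{-220}\right) - 44900 = \left(-112 + 14 \cdot 2 i \sqrt{55}\right) - 44900 = \left(-112 + 28 i \sqrt{55}\right) - 44900 = -45012 + 28 i \sqrt{55}$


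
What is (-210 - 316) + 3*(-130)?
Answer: -916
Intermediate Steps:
(-210 - 316) + 3*(-130) = -526 - 390 = -916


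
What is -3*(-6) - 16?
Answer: 2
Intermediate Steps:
-3*(-6) - 16 = 18 - 16 = 2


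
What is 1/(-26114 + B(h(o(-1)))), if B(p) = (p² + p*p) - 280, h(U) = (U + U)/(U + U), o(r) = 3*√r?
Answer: -1/26392 ≈ -3.7890e-5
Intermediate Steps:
h(U) = 1 (h(U) = (2*U)/((2*U)) = (2*U)*(1/(2*U)) = 1)
B(p) = -280 + 2*p² (B(p) = (p² + p²) - 280 = 2*p² - 280 = -280 + 2*p²)
1/(-26114 + B(h(o(-1)))) = 1/(-26114 + (-280 + 2*1²)) = 1/(-26114 + (-280 + 2*1)) = 1/(-26114 + (-280 + 2)) = 1/(-26114 - 278) = 1/(-26392) = -1/26392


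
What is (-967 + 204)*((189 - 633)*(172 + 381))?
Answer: 187340916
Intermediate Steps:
(-967 + 204)*((189 - 633)*(172 + 381)) = -(-338772)*553 = -763*(-245532) = 187340916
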